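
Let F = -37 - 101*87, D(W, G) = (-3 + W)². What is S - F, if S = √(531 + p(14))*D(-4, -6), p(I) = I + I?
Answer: 8824 + 49*√559 ≈ 9982.5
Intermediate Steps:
p(I) = 2*I
F = -8824 (F = -37 - 8787 = -8824)
S = 49*√559 (S = √(531 + 2*14)*(-3 - 4)² = √(531 + 28)*(-7)² = √559*49 = 49*√559 ≈ 1158.5)
S - F = 49*√559 - 1*(-8824) = 49*√559 + 8824 = 8824 + 49*√559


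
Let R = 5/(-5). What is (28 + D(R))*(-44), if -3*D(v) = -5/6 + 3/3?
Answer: -11066/9 ≈ -1229.6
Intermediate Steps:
R = -1 (R = 5*(-⅕) = -1)
D(v) = -1/18 (D(v) = -(-5/6 + 3/3)/3 = -(-5*⅙ + 3*(⅓))/3 = -(-⅚ + 1)/3 = -⅓*⅙ = -1/18)
(28 + D(R))*(-44) = (28 - 1/18)*(-44) = (503/18)*(-44) = -11066/9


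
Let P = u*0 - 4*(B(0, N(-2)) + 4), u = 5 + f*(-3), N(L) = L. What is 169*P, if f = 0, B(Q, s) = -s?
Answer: -4056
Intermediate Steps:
u = 5 (u = 5 + 0*(-3) = 5 + 0 = 5)
P = -24 (P = 5*0 - 4*(-1*(-2) + 4) = 0 - 4*(2 + 4) = 0 - 4*6 = 0 - 24 = -24)
169*P = 169*(-24) = -4056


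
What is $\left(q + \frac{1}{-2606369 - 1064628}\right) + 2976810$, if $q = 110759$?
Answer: $\frac{11334456536292}{3670997} \approx 3.0876 \cdot 10^{6}$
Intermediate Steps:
$\left(q + \frac{1}{-2606369 - 1064628}\right) + 2976810 = \left(110759 + \frac{1}{-2606369 - 1064628}\right) + 2976810 = \left(110759 + \frac{1}{-3670997}\right) + 2976810 = \left(110759 - \frac{1}{3670997}\right) + 2976810 = \frac{406595956722}{3670997} + 2976810 = \frac{11334456536292}{3670997}$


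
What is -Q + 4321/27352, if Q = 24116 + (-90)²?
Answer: -881167711/27352 ≈ -32216.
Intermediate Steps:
Q = 32216 (Q = 24116 + 8100 = 32216)
-Q + 4321/27352 = -1*32216 + 4321/27352 = -32216 + 4321*(1/27352) = -32216 + 4321/27352 = -881167711/27352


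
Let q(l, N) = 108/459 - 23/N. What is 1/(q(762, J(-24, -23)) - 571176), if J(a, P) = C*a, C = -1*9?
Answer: -3672/2097357799 ≈ -1.7508e-6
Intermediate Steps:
C = -9
J(a, P) = -9*a
q(l, N) = 4/17 - 23/N (q(l, N) = 108*(1/459) - 23/N = 4/17 - 23/N)
1/(q(762, J(-24, -23)) - 571176) = 1/((4/17 - 23/((-9*(-24)))) - 571176) = 1/((4/17 - 23/216) - 571176) = 1/(473/3672 - 571176) = 1/(-2097357799/3672) = -3672/2097357799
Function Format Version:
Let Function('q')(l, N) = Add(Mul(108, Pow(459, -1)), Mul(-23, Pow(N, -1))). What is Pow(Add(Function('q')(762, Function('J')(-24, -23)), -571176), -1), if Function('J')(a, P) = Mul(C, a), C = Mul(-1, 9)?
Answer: Rational(-3672, 2097357799) ≈ -1.7508e-6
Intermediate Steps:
C = -9
Function('J')(a, P) = Mul(-9, a)
Function('q')(l, N) = Add(Rational(4, 17), Mul(-23, Pow(N, -1))) (Function('q')(l, N) = Add(Mul(108, Rational(1, 459)), Mul(-23, Pow(N, -1))) = Add(Rational(4, 17), Mul(-23, Pow(N, -1))))
Pow(Add(Function('q')(762, Function('J')(-24, -23)), -571176), -1) = Pow(Add(Add(Rational(4, 17), Mul(-23, Pow(Mul(-9, -24), -1))), -571176), -1) = Pow(Add(Add(Rational(4, 17), Mul(-23, Pow(216, -1))), -571176), -1) = Pow(Add(Add(Rational(4, 17), Mul(-23, Rational(1, 216))), -571176), -1) = Pow(Add(Add(Rational(4, 17), Rational(-23, 216)), -571176), -1) = Pow(Add(Rational(473, 3672), -571176), -1) = Pow(Rational(-2097357799, 3672), -1) = Rational(-3672, 2097357799)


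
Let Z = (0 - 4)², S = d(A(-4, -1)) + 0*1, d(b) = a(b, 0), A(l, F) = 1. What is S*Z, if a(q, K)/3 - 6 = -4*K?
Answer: 288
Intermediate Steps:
a(q, K) = 18 - 12*K (a(q, K) = 18 + 3*(-4*K) = 18 - 12*K)
d(b) = 18 (d(b) = 18 - 12*0 = 18 + 0 = 18)
S = 18 (S = 18 + 0*1 = 18 + 0 = 18)
Z = 16 (Z = (-4)² = 16)
S*Z = 18*16 = 288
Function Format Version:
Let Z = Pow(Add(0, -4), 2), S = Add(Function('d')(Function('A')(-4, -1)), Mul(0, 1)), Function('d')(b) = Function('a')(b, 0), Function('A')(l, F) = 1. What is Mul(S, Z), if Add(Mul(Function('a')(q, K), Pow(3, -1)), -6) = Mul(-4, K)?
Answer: 288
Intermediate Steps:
Function('a')(q, K) = Add(18, Mul(-12, K)) (Function('a')(q, K) = Add(18, Mul(3, Mul(-4, K))) = Add(18, Mul(-12, K)))
Function('d')(b) = 18 (Function('d')(b) = Add(18, Mul(-12, 0)) = Add(18, 0) = 18)
S = 18 (S = Add(18, Mul(0, 1)) = Add(18, 0) = 18)
Z = 16 (Z = Pow(-4, 2) = 16)
Mul(S, Z) = Mul(18, 16) = 288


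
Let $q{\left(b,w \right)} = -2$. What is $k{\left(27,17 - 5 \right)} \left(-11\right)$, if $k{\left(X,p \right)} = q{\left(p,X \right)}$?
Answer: $22$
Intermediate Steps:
$k{\left(X,p \right)} = -2$
$k{\left(27,17 - 5 \right)} \left(-11\right) = \left(-2\right) \left(-11\right) = 22$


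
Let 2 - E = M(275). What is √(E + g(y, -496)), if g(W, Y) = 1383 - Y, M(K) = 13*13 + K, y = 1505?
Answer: √1437 ≈ 37.908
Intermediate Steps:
M(K) = 169 + K
E = -442 (E = 2 - (169 + 275) = 2 - 1*444 = 2 - 444 = -442)
√(E + g(y, -496)) = √(-442 + (1383 - 1*(-496))) = √(-442 + (1383 + 496)) = √(-442 + 1879) = √1437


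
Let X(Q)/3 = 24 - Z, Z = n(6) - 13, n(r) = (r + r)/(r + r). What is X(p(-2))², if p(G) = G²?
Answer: 11664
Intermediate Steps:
n(r) = 1 (n(r) = (2*r)/((2*r)) = (2*r)*(1/(2*r)) = 1)
Z = -12 (Z = 1 - 13 = -12)
X(Q) = 108 (X(Q) = 3*(24 - 1*(-12)) = 3*(24 + 12) = 3*36 = 108)
X(p(-2))² = 108² = 11664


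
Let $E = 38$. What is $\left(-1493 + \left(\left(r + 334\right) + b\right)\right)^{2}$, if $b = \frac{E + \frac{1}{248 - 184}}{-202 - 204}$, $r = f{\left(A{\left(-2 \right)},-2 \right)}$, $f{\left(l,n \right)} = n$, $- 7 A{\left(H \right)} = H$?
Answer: $\frac{910220271400449}{675168256} \approx 1.3481 \cdot 10^{6}$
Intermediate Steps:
$A{\left(H \right)} = - \frac{H}{7}$
$r = -2$
$b = - \frac{2433}{25984}$ ($b = \frac{38 + \frac{1}{248 - 184}}{-202 - 204} = \frac{38 + \frac{1}{64}}{-406} = \left(38 + \frac{1}{64}\right) \left(- \frac{1}{406}\right) = \frac{2433}{64} \left(- \frac{1}{406}\right) = - \frac{2433}{25984} \approx -0.093634$)
$\left(-1493 + \left(\left(r + 334\right) + b\right)\right)^{2} = \left(-1493 + \left(\left(-2 + 334\right) - \frac{2433}{25984}\right)\right)^{2} = \left(-1493 + \left(332 - \frac{2433}{25984}\right)\right)^{2} = \left(-1493 + \frac{8624255}{25984}\right)^{2} = \left(- \frac{30169857}{25984}\right)^{2} = \frac{910220271400449}{675168256}$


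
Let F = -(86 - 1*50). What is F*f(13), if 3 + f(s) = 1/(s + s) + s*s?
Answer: -77706/13 ≈ -5977.4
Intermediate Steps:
f(s) = -3 + s² + 1/(2*s) (f(s) = -3 + (1/(s + s) + s*s) = -3 + (1/(2*s) + s²) = -3 + (s² + 1/(2*s)) = -3 + s² + 1/(2*s))
F = -36 (F = -(86 - 50) = -1*36 = -36)
F*f(13) = -36*(-3 + 13² + (½)/13) = -36*(-3 + 169 + (½)*(1/13)) = -36*(-3 + 169 + 1/26) = -36*4317/26 = -77706/13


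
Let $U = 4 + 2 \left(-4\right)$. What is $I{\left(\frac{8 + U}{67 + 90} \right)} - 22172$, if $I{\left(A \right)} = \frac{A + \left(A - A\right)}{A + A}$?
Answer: $- \frac{44343}{2} \approx -22172.0$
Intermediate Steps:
$U = -4$ ($U = 4 - 8 = -4$)
$I{\left(A \right)} = \frac{1}{2}$ ($I{\left(A \right)} = \frac{A + 0}{2 A} = A \frac{1}{2 A} = \frac{1}{2}$)
$I{\left(\frac{8 + U}{67 + 90} \right)} - 22172 = \frac{1}{2} - 22172 = - \frac{44343}{2}$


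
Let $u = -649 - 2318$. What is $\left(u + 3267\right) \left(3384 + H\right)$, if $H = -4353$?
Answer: $-290700$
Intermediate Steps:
$u = -2967$
$\left(u + 3267\right) \left(3384 + H\right) = \left(-2967 + 3267\right) \left(3384 - 4353\right) = 300 \left(-969\right) = -290700$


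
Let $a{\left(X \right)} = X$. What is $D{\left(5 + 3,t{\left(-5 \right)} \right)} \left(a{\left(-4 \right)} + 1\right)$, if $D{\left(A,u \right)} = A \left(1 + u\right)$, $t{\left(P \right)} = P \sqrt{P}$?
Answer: $-24 + 120 i \sqrt{5} \approx -24.0 + 268.33 i$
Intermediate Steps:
$t{\left(P \right)} = P^{\frac{3}{2}}$
$D{\left(5 + 3,t{\left(-5 \right)} \right)} \left(a{\left(-4 \right)} + 1\right) = \left(5 + 3\right) \left(1 + \left(-5\right)^{\frac{3}{2}}\right) \left(-4 + 1\right) = 8 \left(1 - 5 i \sqrt{5}\right) \left(-3\right) = \left(8 - 40 i \sqrt{5}\right) \left(-3\right) = -24 + 120 i \sqrt{5}$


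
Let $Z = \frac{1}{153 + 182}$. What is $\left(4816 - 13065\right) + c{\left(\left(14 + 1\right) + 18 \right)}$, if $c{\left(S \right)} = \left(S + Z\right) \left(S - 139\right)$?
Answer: $- \frac{3935351}{335} \approx -11747.0$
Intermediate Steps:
$Z = \frac{1}{335} \approx 0.0029851$
$c{\left(S \right)} = \left(-139 + S\right) \left(\frac{1}{335} + S\right)$ ($c{\left(S \right)} = \left(S + \frac{1}{335}\right) \left(S - 139\right) = \left(\frac{1}{335} + S\right) \left(-139 + S\right) = \left(-139 + S\right) \left(\frac{1}{335} + S\right)$)
$\left(4816 - 13065\right) + c{\left(\left(14 + 1\right) + 18 \right)} = \left(4816 - 13065\right) - \left(\frac{139}{335} - \left(\left(14 + 1\right) + 18\right)^{2} + \frac{46564 \left(\left(14 + 1\right) + 18\right)}{335}\right) = -8249 - \left(\frac{139}{335} - \left(15 + 18\right)^{2} + \frac{46564 \left(15 + 18\right)}{335}\right) = -8249 - \left(\frac{1536751}{335} - 1089\right) = -8249 - \frac{1171936}{335} = - \frac{3935351}{335}$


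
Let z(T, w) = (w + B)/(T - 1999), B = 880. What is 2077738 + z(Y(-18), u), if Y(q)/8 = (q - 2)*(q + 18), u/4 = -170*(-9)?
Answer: 4153391262/1999 ≈ 2.0777e+6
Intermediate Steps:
u = 6120 (u = 4*(-170*(-9)) = 4*1530 = 6120)
Y(q) = 8*(-2 + q)*(18 + q) (Y(q) = 8*((q - 2)*(q + 18)) = 8*((-2 + q)*(18 + q)) = 8*(-2 + q)*(18 + q))
z(T, w) = (880 + w)/(-1999 + T) (z(T, w) = (w + 880)/(T - 1999) = (880 + w)/(-1999 + T))
2077738 + z(Y(-18), u) = 2077738 + (880 + 6120)/(-1999 + (-288 + 8*(-18)² + 128*(-18))) = 2077738 + 7000/(-1999 + (-288 + 8*324 - 2304)) = 2077738 + 7000/(-1999 + (-288 + 2592 - 2304)) = 2077738 + 7000/(-1999 + 0) = 2077738 + 7000/(-1999) = 2077738 - 1/1999*7000 = 2077738 - 7000/1999 = 4153391262/1999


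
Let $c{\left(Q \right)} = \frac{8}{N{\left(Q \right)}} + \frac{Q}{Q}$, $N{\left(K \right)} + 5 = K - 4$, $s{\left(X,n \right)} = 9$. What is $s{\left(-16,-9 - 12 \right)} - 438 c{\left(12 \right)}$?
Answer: $-1597$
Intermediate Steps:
$N{\left(K \right)} = -9 + K$ ($N{\left(K \right)} = -5 + \left(K - 4\right) = -5 + \left(-4 + K\right) = -9 + K$)
$c{\left(Q \right)} = 1 + \frac{8}{-9 + Q}$ ($c{\left(Q \right)} = \frac{8}{-9 + Q} + \frac{Q}{Q} = \frac{8}{-9 + Q} + 1 = 1 + \frac{8}{-9 + Q}$)
$s{\left(-16,-9 - 12 \right)} - 438 c{\left(12 \right)} = 9 - 438 \frac{-1 + 12}{-9 + 12} = 9 - 438 \cdot \frac{1}{3} \cdot 11 = 9 - 1606 = -1597$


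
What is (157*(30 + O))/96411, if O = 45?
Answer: 3925/32137 ≈ 0.12213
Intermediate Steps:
(157*(30 + O))/96411 = (157*(30 + 45))/96411 = (157*75)*(1/96411) = 11775*(1/96411) = 3925/32137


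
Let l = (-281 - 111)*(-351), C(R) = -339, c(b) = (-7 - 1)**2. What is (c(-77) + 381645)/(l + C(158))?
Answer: 381709/137253 ≈ 2.7811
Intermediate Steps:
c(b) = 64 (c(b) = (-8)**2 = 64)
l = 137592 (l = -392*(-351) = 137592)
(c(-77) + 381645)/(l + C(158)) = (64 + 381645)/(137592 - 339) = 381709/137253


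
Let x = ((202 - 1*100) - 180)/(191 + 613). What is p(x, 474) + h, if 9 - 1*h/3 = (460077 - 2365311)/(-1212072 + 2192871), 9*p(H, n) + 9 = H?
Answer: 12544773223/394281198 ≈ 31.817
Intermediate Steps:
x = -13/134 (x = ((202 - 100) - 180)/804 = (102 - 180)*(1/804) = -78*1/804 = -13/134 ≈ -0.097015)
p(H, n) = -1 + H/9
h = 10732425/326933 (h = 27 - 3*(460077 - 2365311)/(-1212072 + 2192871) = 27 - (-5715702)/980799 = 27 - 3*(-635078/326933) = 27 + 1905234/326933 = 10732425/326933 ≈ 32.828)
p(x, 474) + h = (-1 + (⅑)*(-13/134)) + 10732425/326933 = (-1 - 13/1206) + 10732425/326933 = -1219/1206 + 10732425/326933 = 12544773223/394281198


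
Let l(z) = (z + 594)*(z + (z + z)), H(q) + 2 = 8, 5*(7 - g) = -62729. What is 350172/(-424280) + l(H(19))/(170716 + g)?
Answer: -1034607261/1349952890 ≈ -0.76640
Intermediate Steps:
g = 62764/5 (g = 7 - 1/5*(-62729) = 7 + 62729/5 = 62764/5 ≈ 12553.)
H(q) = 6 (H(q) = -2 + 8 = 6)
l(z) = 3*z*(594 + z) (l(z) = (594 + z)*(z + 2*z) = (594 + z)*(3*z) = 3*z*(594 + z))
350172/(-424280) + l(H(19))/(170716 + g) = 350172/(-424280) + (3*6*(594 + 6))/(170716 + 62764/5) = 350172*(-1/424280) + (3*6*600)/(916344/5) = -87543/106070 + 10800*(5/916344) = -87543/106070 + 750/12727 = -1034607261/1349952890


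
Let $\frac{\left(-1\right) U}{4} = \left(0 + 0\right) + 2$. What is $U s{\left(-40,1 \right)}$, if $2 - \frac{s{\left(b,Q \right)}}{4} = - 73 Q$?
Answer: $-2400$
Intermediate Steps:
$s{\left(b,Q \right)} = 8 + 292 Q$ ($s{\left(b,Q \right)} = 8 - 4 \left(- 73 Q\right) = 8 + 292 Q$)
$U = -8$ ($U = - 4 \left(\left(0 + 0\right) + 2\right) = - 4 \left(0 + 2\right) = \left(-4\right) 2 = -8$)
$U s{\left(-40,1 \right)} = - 8 \left(8 + 292 \cdot 1\right) = - 8 \left(8 + 292\right) = \left(-8\right) 300 = -2400$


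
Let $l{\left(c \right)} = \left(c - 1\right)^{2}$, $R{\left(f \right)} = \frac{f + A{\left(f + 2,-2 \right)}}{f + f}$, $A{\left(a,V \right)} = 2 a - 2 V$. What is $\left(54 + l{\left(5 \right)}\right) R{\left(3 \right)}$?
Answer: $\frac{595}{3} \approx 198.33$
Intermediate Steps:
$A{\left(a,V \right)} = - 2 V + 2 a$
$R{\left(f \right)} = \frac{8 + 3 f}{2 f}$ ($R{\left(f \right)} = \frac{f + \left(\left(-2\right) \left(-2\right) + 2 \left(f + 2\right)\right)}{f + f} = \frac{f + \left(4 + 2 \left(2 + f\right)\right)}{2 f} = \left(f + \left(4 + \left(4 + 2 f\right)\right)\right) \frac{1}{2 f} = \left(f + \left(8 + 2 f\right)\right) \frac{1}{2 f} = \left(8 + 3 f\right) \frac{1}{2 f} = \frac{8 + 3 f}{2 f}$)
$l{\left(c \right)} = \left(-1 + c\right)^{2}$
$\left(54 + l{\left(5 \right)}\right) R{\left(3 \right)} = \left(54 + \left(-1 + 5\right)^{2}\right) \left(\frac{3}{2} + \frac{4}{3}\right) = \left(54 + 4^{2}\right) \left(\frac{3}{2} + 4 \cdot \frac{1}{3}\right) = \left(54 + 16\right) \left(\frac{3}{2} + \frac{4}{3}\right) = 70 \cdot \frac{17}{6} = \frac{595}{3}$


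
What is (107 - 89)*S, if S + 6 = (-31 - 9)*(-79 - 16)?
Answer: 68292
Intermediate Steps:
S = 3794 (S = -6 + (-31 - 9)*(-79 - 16) = -6 - 40*(-95) = -6 + 3800 = 3794)
(107 - 89)*S = (107 - 89)*3794 = 18*3794 = 68292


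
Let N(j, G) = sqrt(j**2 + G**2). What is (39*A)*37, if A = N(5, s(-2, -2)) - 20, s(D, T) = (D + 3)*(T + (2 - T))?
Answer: -28860 + 1443*sqrt(29) ≈ -21089.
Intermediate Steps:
s(D, T) = 6 + 2*D (s(D, T) = (3 + D)*2 = 6 + 2*D)
N(j, G) = sqrt(G**2 + j**2)
A = -20 + sqrt(29) (A = sqrt((6 + 2*(-2))**2 + 5**2) - 20 = sqrt((6 - 4)**2 + 25) - 20 = sqrt(2**2 + 25) - 20 = sqrt(4 + 25) - 20 = sqrt(29) - 20 = -20 + sqrt(29) ≈ -14.615)
(39*A)*37 = (39*(-20 + sqrt(29)))*37 = (-780 + 39*sqrt(29))*37 = -28860 + 1443*sqrt(29)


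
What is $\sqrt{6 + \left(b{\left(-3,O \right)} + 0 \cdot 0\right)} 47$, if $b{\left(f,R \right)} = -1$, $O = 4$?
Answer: $47 \sqrt{5} \approx 105.1$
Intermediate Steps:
$\sqrt{6 + \left(b{\left(-3,O \right)} + 0 \cdot 0\right)} 47 = \sqrt{6 + \left(-1 + 0 \cdot 0\right)} 47 = \sqrt{6 + \left(-1 + 0\right)} 47 = \sqrt{6 - 1} \cdot 47 = \sqrt{5} \cdot 47 = 47 \sqrt{5}$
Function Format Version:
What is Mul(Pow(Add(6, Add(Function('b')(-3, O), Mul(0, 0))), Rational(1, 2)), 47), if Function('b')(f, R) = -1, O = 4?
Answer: Mul(47, Pow(5, Rational(1, 2))) ≈ 105.10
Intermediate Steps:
Mul(Pow(Add(6, Add(Function('b')(-3, O), Mul(0, 0))), Rational(1, 2)), 47) = Mul(Pow(Add(6, Add(-1, Mul(0, 0))), Rational(1, 2)), 47) = Mul(Pow(Add(6, Add(-1, 0)), Rational(1, 2)), 47) = Mul(Pow(Add(6, -1), Rational(1, 2)), 47) = Mul(Pow(5, Rational(1, 2)), 47) = Mul(47, Pow(5, Rational(1, 2)))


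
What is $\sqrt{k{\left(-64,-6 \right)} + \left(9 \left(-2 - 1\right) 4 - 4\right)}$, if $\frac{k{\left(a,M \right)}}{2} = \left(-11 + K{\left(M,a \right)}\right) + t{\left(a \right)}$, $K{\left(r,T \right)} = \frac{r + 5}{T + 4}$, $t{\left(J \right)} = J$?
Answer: $\frac{i \sqrt{235770}}{30} \approx 16.185 i$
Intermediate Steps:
$K{\left(r,T \right)} = \frac{5 + r}{4 + T}$
$k{\left(a,M \right)} = -22 + 2 a + \frac{2 \left(5 + M\right)}{4 + a}$ ($k{\left(a,M \right)} = 2 \left(\left(-11 + \frac{5 + M}{4 + a}\right) + a\right) = 2 \left(-11 + a + \frac{5 + M}{4 + a}\right) = -22 + 2 a + \frac{2 \left(5 + M\right)}{4 + a}$)
$\sqrt{k{\left(-64,-6 \right)} + \left(9 \left(-2 - 1\right) 4 - 4\right)} = \sqrt{\frac{2 \left(5 - 6 + \left(-11 - 64\right) \left(4 - 64\right)\right)}{4 - 64} + \left(9 \left(-2 - 1\right) 4 - 4\right)} = \sqrt{\frac{2 \left(5 - 6 - -4500\right)}{-60} + \left(9 \left(\left(-3\right) 4\right) - 4\right)} = \sqrt{2 \left(- \frac{1}{60}\right) \left(5 - 6 + 4500\right) + \left(9 \left(-12\right) - 4\right)} = \sqrt{2 \left(- \frac{1}{60}\right) 4499 - 112} = \sqrt{- \frac{4499}{30} - 112} = \sqrt{- \frac{7859}{30}} = \frac{i \sqrt{235770}}{30}$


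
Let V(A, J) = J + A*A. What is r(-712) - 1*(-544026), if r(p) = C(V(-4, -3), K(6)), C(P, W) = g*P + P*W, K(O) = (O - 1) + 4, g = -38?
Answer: 543649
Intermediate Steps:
V(A, J) = J + A²
K(O) = 3 + O (K(O) = (-1 + O) + 4 = 3 + O)
C(P, W) = -38*P + P*W
r(p) = -377 (r(p) = (-3 + (-4)²)*(-38 + (3 + 6)) = (-3 + 16)*(-38 + 9) = 13*(-29) = -377)
r(-712) - 1*(-544026) = -377 - 1*(-544026) = -377 + 544026 = 543649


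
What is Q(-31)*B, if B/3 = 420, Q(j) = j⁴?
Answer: 1163636460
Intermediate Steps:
B = 1260 (B = 3*420 = 1260)
Q(-31)*B = (-31)⁴*1260 = 923521*1260 = 1163636460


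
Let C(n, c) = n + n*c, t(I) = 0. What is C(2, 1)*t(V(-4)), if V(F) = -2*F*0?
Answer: 0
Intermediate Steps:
V(F) = 0
C(n, c) = n + c*n
C(2, 1)*t(V(-4)) = (2*(1 + 1))*0 = (2*2)*0 = 4*0 = 0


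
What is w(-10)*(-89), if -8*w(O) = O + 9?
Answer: -89/8 ≈ -11.125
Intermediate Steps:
w(O) = -9/8 - O/8 (w(O) = -(O + 9)/8 = -(9 + O)/8 = -9/8 - O/8)
w(-10)*(-89) = (-9/8 - ⅛*(-10))*(-89) = (-9/8 + 5/4)*(-89) = (⅛)*(-89) = -89/8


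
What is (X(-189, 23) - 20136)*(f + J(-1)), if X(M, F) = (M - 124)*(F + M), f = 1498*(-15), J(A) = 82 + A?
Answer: -712462758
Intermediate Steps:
f = -22470
X(M, F) = (-124 + M)*(F + M)
(X(-189, 23) - 20136)*(f + J(-1)) = (((-189)² - 124*23 - 124*(-189) + 23*(-189)) - 20136)*(-22470 + (82 - 1)) = ((35721 - 2852 + 23436 - 4347) - 20136)*(-22470 + 81) = (51958 - 20136)*(-22389) = 31822*(-22389) = -712462758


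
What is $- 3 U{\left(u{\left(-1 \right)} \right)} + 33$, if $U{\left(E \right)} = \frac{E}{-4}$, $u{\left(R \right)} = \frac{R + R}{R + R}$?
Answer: $\frac{135}{4} \approx 33.75$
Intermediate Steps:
$u{\left(R \right)} = 1$ ($u{\left(R \right)} = \frac{2 R}{2 R} = 2 R \frac{1}{2 R} = 1$)
$U{\left(E \right)} = - \frac{E}{4}$ ($U{\left(E \right)} = E \left(- \frac{1}{4}\right) = - \frac{E}{4}$)
$- 3 U{\left(u{\left(-1 \right)} \right)} + 33 = - 3 \left(\left(- \frac{1}{4}\right) 1\right) + 33 = \left(-3\right) \left(- \frac{1}{4}\right) + 33 = \frac{3}{4} + 33 = \frac{135}{4}$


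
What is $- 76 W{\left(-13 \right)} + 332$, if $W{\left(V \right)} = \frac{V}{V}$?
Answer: $256$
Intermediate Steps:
$W{\left(V \right)} = 1$
$- 76 W{\left(-13 \right)} + 332 = \left(-76\right) 1 + 332 = -76 + 332 = 256$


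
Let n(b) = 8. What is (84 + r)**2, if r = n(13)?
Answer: 8464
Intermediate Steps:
r = 8
(84 + r)**2 = (84 + 8)**2 = 92**2 = 8464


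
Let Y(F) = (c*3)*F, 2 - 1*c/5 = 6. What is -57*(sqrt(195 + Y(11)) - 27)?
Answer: 1539 - 57*I*sqrt(465) ≈ 1539.0 - 1229.1*I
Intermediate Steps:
c = -20 (c = 10 - 5*6 = 10 - 30 = -20)
Y(F) = -60*F (Y(F) = (-20*3)*F = -60*F)
-57*(sqrt(195 + Y(11)) - 27) = -57*(sqrt(195 - 60*11) - 27) = -57*(sqrt(195 - 660) - 27) = -57*(sqrt(-465) - 27) = -57*(I*sqrt(465) - 27) = -57*(-27 + I*sqrt(465)) = 1539 - 57*I*sqrt(465)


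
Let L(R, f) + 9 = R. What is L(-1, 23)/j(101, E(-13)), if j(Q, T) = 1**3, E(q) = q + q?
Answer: -10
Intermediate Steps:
L(R, f) = -9 + R
E(q) = 2*q
j(Q, T) = 1
L(-1, 23)/j(101, E(-13)) = (-9 - 1)/1 = -10*1 = -10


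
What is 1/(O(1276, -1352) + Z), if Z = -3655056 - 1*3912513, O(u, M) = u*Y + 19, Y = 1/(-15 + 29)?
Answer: -7/52972212 ≈ -1.3214e-7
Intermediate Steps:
Y = 1/14 ≈ 0.071429
O(u, M) = 19 + u/14 (O(u, M) = u*(1/14) + 19 = u/14 + 19 = 19 + u/14)
Z = -7567569 (Z = -3655056 - 3912513 = -7567569)
1/(O(1276, -1352) + Z) = 1/((19 + (1/14)*1276) - 7567569) = 1/((19 + 638/7) - 7567569) = 1/(771/7 - 7567569) = 1/(-52972212/7) = -7/52972212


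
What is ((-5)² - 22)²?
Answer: 9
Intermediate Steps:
((-5)² - 22)² = (25 - 22)² = 3² = 9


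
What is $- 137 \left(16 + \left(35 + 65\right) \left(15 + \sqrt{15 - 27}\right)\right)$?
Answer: $-207692 - 27400 i \sqrt{3} \approx -2.0769 \cdot 10^{5} - 47458.0 i$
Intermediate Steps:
$- 137 \left(16 + \left(35 + 65\right) \left(15 + \sqrt{15 - 27}\right)\right) = - 137 \left(16 + 100 \left(15 + \sqrt{-12}\right)\right) = - 137 \left(16 + 100 \left(15 + 2 i \sqrt{3}\right)\right) = - 137 \left(16 + \left(1500 + 200 i \sqrt{3}\right)\right) = - 137 \left(1516 + 200 i \sqrt{3}\right) = -207692 - 27400 i \sqrt{3}$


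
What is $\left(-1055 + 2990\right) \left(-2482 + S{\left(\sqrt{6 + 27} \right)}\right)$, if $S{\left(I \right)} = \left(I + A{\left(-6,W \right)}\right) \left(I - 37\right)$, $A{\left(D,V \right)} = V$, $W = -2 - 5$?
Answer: $-4237650 - 85140 \sqrt{33} \approx -4.7267 \cdot 10^{6}$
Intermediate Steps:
$W = -7$ ($W = -2 - 5 = -7$)
$S{\left(I \right)} = \left(-37 + I\right) \left(-7 + I\right)$ ($S{\left(I \right)} = \left(I - 7\right) \left(I - 37\right) = \left(-7 + I\right) \left(-37 + I\right) = \left(-37 + I\right) \left(-7 + I\right)$)
$\left(-1055 + 2990\right) \left(-2482 + S{\left(\sqrt{6 + 27} \right)}\right) = \left(-1055 + 2990\right) \left(-2482 + \left(259 + \left(\sqrt{6 + 27}\right)^{2} - 44 \sqrt{6 + 27}\right)\right) = 1935 \left(-2482 + \left(259 + \left(\sqrt{33}\right)^{2} - 44 \sqrt{33}\right)\right) = 1935 \left(-2482 + \left(259 + 33 - 44 \sqrt{33}\right)\right) = 1935 \left(-2482 + \left(292 - 44 \sqrt{33}\right)\right) = 1935 \left(-2190 - 44 \sqrt{33}\right) = -4237650 - 85140 \sqrt{33}$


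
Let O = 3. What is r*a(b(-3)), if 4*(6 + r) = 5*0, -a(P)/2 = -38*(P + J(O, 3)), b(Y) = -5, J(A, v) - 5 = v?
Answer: -1368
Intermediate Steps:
J(A, v) = 5 + v
a(P) = 608 + 76*P (a(P) = -(-76)*(P + (5 + 3)) = -(-76)*(P + 8) = -(-76)*(8 + P) = -2*(-304 - 38*P) = 608 + 76*P)
r = -6 (r = -6 + (5*0)/4 = -6 + (¼)*0 = -6 + 0 = -6)
r*a(b(-3)) = -6*(608 + 76*(-5)) = -6*(608 - 380) = -6*228 = -1368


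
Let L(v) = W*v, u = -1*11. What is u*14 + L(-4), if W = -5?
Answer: -134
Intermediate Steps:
u = -11
L(v) = -5*v
u*14 + L(-4) = -11*14 - 5*(-4) = -154 + 20 = -134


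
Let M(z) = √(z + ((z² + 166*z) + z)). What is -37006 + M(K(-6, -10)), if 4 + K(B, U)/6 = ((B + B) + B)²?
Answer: -37006 + 96*√435 ≈ -35004.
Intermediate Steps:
K(B, U) = -24 + 54*B² (K(B, U) = -24 + 6*((B + B) + B)² = -24 + 6*(2*B + B)² = -24 + 6*(3*B)² = -24 + 6*(9*B²) = -24 + 54*B²)
M(z) = √(z² + 168*z) (M(z) = √(z + (z² + 167*z)) = √(z² + 168*z))
-37006 + M(K(-6, -10)) = -37006 + √((-24 + 54*(-6)²)*(168 + (-24 + 54*(-6)²))) = -37006 + √((-24 + 54*36)*(168 + (-24 + 54*36))) = -37006 + √((-24 + 1944)*(168 + (-24 + 1944))) = -37006 + √(1920*(168 + 1920)) = -37006 + √(1920*2088) = -37006 + √4008960 = -37006 + 96*√435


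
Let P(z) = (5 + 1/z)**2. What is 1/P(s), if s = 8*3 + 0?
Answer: 576/14641 ≈ 0.039342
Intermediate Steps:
s = 24 (s = 24 + 0 = 24)
1/P(s) = 1/((1 + 5*24)**2/24**2) = 1/((1 + 120)**2/576) = 1/((1/576)*121**2) = 1/((1/576)*14641) = 1/(14641/576) = 576/14641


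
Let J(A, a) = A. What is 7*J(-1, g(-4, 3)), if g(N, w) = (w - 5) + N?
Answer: -7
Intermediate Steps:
g(N, w) = -5 + N + w (g(N, w) = (-5 + w) + N = -5 + N + w)
7*J(-1, g(-4, 3)) = 7*(-1) = -7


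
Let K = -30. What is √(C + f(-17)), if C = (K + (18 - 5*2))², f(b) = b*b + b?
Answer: 6*√21 ≈ 27.495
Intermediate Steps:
f(b) = b + b² (f(b) = b² + b = b + b²)
C = 484 (C = (-30 + (18 - 5*2))² = (-30 + (18 - 1*10))² = (-30 + (18 - 10))² = (-30 + 8)² = (-22)² = 484)
√(C + f(-17)) = √(484 - 17*(1 - 17)) = √(484 - 17*(-16)) = √(484 + 272) = √756 = 6*√21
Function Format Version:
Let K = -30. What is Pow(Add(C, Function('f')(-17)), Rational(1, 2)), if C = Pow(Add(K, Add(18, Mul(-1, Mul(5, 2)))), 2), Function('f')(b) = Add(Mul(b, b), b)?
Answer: Mul(6, Pow(21, Rational(1, 2))) ≈ 27.495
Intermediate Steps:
Function('f')(b) = Add(b, Pow(b, 2)) (Function('f')(b) = Add(Pow(b, 2), b) = Add(b, Pow(b, 2)))
C = 484 (C = Pow(Add(-30, Add(18, Mul(-1, Mul(5, 2)))), 2) = Pow(Add(-30, Add(18, Mul(-1, 10))), 2) = Pow(Add(-30, Add(18, -10)), 2) = Pow(Add(-30, 8), 2) = Pow(-22, 2) = 484)
Pow(Add(C, Function('f')(-17)), Rational(1, 2)) = Pow(Add(484, Mul(-17, Add(1, -17))), Rational(1, 2)) = Pow(Add(484, Mul(-17, -16)), Rational(1, 2)) = Pow(Add(484, 272), Rational(1, 2)) = Pow(756, Rational(1, 2)) = Mul(6, Pow(21, Rational(1, 2)))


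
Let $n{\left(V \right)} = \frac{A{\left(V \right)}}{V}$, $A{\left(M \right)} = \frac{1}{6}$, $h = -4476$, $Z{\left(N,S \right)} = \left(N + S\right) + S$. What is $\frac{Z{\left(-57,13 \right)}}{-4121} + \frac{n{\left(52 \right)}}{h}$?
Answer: $\frac{3329827}{442694304} \approx 0.0075217$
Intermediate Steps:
$Z{\left(N,S \right)} = N + 2 S$
$A{\left(M \right)} = \frac{1}{6}$
$n{\left(V \right)} = \frac{1}{6 V}$
$\frac{Z{\left(-57,13 \right)}}{-4121} + \frac{n{\left(52 \right)}}{h} = \frac{-57 + 2 \cdot 13}{-4121} + \frac{\frac{1}{6} \cdot \frac{1}{52}}{-4476} = \left(-57 + 26\right) \left(- \frac{1}{4121}\right) + \frac{1}{6} \cdot \frac{1}{52} \left(- \frac{1}{4476}\right) = \left(-31\right) \left(- \frac{1}{4121}\right) + \frac{1}{312} \left(- \frac{1}{4476}\right) = \frac{31}{4121} - \frac{1}{1396512} = \frac{3329827}{442694304}$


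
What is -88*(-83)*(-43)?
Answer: -314072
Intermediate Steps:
-88*(-83)*(-43) = 7304*(-43) = -314072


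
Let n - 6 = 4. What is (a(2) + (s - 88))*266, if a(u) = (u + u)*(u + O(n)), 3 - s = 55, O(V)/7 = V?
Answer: 39368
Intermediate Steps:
n = 10 (n = 6 + 4 = 10)
O(V) = 7*V
s = -52 (s = 3 - 1*55 = 3 - 55 = -52)
a(u) = 2*u*(70 + u) (a(u) = (u + u)*(u + 7*10) = (2*u)*(u + 70) = (2*u)*(70 + u) = 2*u*(70 + u))
(a(2) + (s - 88))*266 = (2*2*(70 + 2) + (-52 - 88))*266 = (2*2*72 - 140)*266 = (288 - 140)*266 = 148*266 = 39368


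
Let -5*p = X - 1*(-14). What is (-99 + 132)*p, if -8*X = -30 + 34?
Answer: -891/10 ≈ -89.100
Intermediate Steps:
X = -1/2 (X = -(-30 + 34)/8 = -1/8*4 = -1/2 ≈ -0.50000)
p = -27/10 (p = -(-1/2 - 1*(-14))/5 = -(-1/2 + 14)/5 = -1/5*27/2 = -27/10 ≈ -2.7000)
(-99 + 132)*p = (-99 + 132)*(-27/10) = 33*(-27/10) = -891/10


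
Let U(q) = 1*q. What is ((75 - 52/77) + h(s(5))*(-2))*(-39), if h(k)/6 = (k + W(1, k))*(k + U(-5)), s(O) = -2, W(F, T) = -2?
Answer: 785811/77 ≈ 10205.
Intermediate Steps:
U(q) = q
h(k) = 6*(-5 + k)*(-2 + k) (h(k) = 6*((k - 2)*(k - 5)) = 6*((-2 + k)*(-5 + k)) = 6*((-5 + k)*(-2 + k)) = 6*(-5 + k)*(-2 + k))
((75 - 52/77) + h(s(5))*(-2))*(-39) = ((75 - 52/77) + (60 - 42*(-2) + 6*(-2)²)*(-2))*(-39) = ((75 - 52/77) + (60 + 84 + 6*4)*(-2))*(-39) = ((75 - 1*52/77) + (60 + 84 + 24)*(-2))*(-39) = ((75 - 52/77) + 168*(-2))*(-39) = (5723/77 - 336)*(-39) = -20149/77*(-39) = 785811/77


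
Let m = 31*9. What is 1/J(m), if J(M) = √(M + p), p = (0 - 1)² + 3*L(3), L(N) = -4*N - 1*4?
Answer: √58/116 ≈ 0.065653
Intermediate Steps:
L(N) = -4 - 4*N (L(N) = -4*N - 4 = -4 - 4*N)
p = -47 (p = (0 - 1)² + 3*(-4 - 4*3) = (-1)² + 3*(-4 - 12) = 1 + 3*(-16) = 1 - 48 = -47)
m = 279
J(M) = √(-47 + M) (J(M) = √(M - 47) = √(-47 + M))
1/J(m) = 1/(√(-47 + 279)) = 1/(√232) = 1/(2*√58) = √58/116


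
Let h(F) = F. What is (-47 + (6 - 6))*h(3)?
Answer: -141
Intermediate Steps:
(-47 + (6 - 6))*h(3) = (-47 + (6 - 6))*3 = (-47 + 0)*3 = -47*3 = -141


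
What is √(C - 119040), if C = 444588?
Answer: 6*√9043 ≈ 570.57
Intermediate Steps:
√(C - 119040) = √(444588 - 119040) = √325548 = 6*√9043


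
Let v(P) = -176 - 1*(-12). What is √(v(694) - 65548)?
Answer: 148*I*√3 ≈ 256.34*I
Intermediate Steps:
v(P) = -164 (v(P) = -176 + 12 = -164)
√(v(694) - 65548) = √(-164 - 65548) = √(-65712) = 148*I*√3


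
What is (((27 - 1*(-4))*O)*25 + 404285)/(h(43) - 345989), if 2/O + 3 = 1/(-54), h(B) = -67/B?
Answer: -2830034465/2425047822 ≈ -1.1670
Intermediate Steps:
O = -108/163 (O = 2/(-3 + 1/(-54)) = 2/(-3 - 1/54) = 2/(-163/54) = 2*(-54/163) = -108/163 ≈ -0.66258)
(((27 - 1*(-4))*O)*25 + 404285)/(h(43) - 345989) = (((27 - 1*(-4))*(-108/163))*25 + 404285)/(-67/43 - 345989) = (((27 + 4)*(-108/163))*25 + 404285)/(-67*1/43 - 345989) = ((31*(-108/163))*25 + 404285)/(-67/43 - 345989) = (-3348/163*25 + 404285)/(-14877594/43) = (-83700/163 + 404285)*(-43/14877594) = (65814755/163)*(-43/14877594) = -2830034465/2425047822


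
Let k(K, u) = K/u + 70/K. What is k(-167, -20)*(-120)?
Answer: -158934/167 ≈ -951.70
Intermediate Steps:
k(K, u) = 70/K + K/u
k(-167, -20)*(-120) = (70/(-167) - 167/(-20))*(-120) = (70*(-1/167) - 167*(-1/20))*(-120) = (-70/167 + 167/20)*(-120) = (26489/3340)*(-120) = -158934/167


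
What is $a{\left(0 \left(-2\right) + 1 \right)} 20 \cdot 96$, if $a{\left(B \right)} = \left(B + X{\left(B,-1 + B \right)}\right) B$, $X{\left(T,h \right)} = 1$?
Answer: $3840$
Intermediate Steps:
$a{\left(B \right)} = B \left(1 + B\right)$ ($a{\left(B \right)} = \left(B + 1\right) B = \left(1 + B\right) B = B \left(1 + B\right)$)
$a{\left(0 \left(-2\right) + 1 \right)} 20 \cdot 96 = \left(0 \left(-2\right) + 1\right) \left(1 + \left(0 \left(-2\right) + 1\right)\right) 20 \cdot 96 = \left(0 + 1\right) \left(1 + \left(0 + 1\right)\right) 20 \cdot 96 = 1 \left(1 + 1\right) 20 \cdot 96 = 1 \cdot 2 \cdot 20 \cdot 96 = 2 \cdot 20 \cdot 96 = 40 \cdot 96 = 3840$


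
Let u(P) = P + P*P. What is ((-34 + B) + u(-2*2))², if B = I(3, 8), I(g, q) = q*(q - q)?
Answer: 484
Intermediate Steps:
u(P) = P + P²
I(g, q) = 0 (I(g, q) = q*0 = 0)
B = 0
((-34 + B) + u(-2*2))² = ((-34 + 0) + (-2*2)*(1 - 2*2))² = (-34 - 4*(1 - 4))² = (-34 - 4*(-3))² = (-34 + 12)² = (-22)² = 484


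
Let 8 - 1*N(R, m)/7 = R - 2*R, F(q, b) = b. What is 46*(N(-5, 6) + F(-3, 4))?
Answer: 1150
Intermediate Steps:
N(R, m) = 56 + 7*R (N(R, m) = 56 - 7*(R - 2*R) = 56 - (-7)*R = 56 + 7*R)
46*(N(-5, 6) + F(-3, 4)) = 46*((56 + 7*(-5)) + 4) = 46*((56 - 35) + 4) = 46*(21 + 4) = 46*25 = 1150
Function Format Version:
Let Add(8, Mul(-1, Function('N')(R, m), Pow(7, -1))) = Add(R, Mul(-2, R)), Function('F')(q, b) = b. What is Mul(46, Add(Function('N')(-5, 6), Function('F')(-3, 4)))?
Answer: 1150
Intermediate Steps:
Function('N')(R, m) = Add(56, Mul(7, R)) (Function('N')(R, m) = Add(56, Mul(-7, Add(R, Mul(-2, R)))) = Add(56, Mul(-7, Mul(-1, R))) = Add(56, Mul(7, R)))
Mul(46, Add(Function('N')(-5, 6), Function('F')(-3, 4))) = Mul(46, Add(Add(56, Mul(7, -5)), 4)) = Mul(46, Add(Add(56, -35), 4)) = Mul(46, Add(21, 4)) = Mul(46, 25) = 1150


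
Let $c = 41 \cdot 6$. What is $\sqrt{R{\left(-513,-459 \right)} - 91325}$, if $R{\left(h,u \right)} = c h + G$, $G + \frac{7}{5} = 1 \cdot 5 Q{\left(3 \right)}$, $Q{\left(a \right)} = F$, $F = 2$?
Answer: $\frac{2 i \sqrt{1359465}}{5} \approx 466.38 i$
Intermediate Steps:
$c = 246$
$Q{\left(a \right)} = 2$
$G = \frac{43}{5}$ ($G = - \frac{7}{5} + 1 \cdot 5 \cdot 2 = - \frac{7}{5} + 5 \cdot 2 = - \frac{7}{5} + 10 = \frac{43}{5} \approx 8.6$)
$R{\left(h,u \right)} = \frac{43}{5} + 246 h$ ($R{\left(h,u \right)} = 246 h + \frac{43}{5} = \frac{43}{5} + 246 h$)
$\sqrt{R{\left(-513,-459 \right)} - 91325} = \sqrt{\left(\frac{43}{5} + 246 \left(-513\right)\right) - 91325} = \sqrt{\left(\frac{43}{5} - 126198\right) - 91325} = \sqrt{- \frac{630947}{5} - 91325} = \sqrt{- \frac{1087572}{5}} = \frac{2 i \sqrt{1359465}}{5}$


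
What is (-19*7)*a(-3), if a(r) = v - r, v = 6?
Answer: -1197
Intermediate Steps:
a(r) = 6 - r
(-19*7)*a(-3) = (-19*7)*(6 - 1*(-3)) = -133*(6 + 3) = -133*9 = -1197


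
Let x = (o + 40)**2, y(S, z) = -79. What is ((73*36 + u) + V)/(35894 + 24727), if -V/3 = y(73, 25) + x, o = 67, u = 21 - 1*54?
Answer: -955/1837 ≈ -0.51987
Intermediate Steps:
u = -33 (u = 21 - 54 = -33)
x = 11449 (x = (67 + 40)**2 = 107**2 = 11449)
V = -34110 (V = -3*(-79 + 11449) = -3*11370 = -34110)
((73*36 + u) + V)/(35894 + 24727) = ((73*36 - 33) - 34110)/(35894 + 24727) = ((2628 - 33) - 34110)/60621 = (2595 - 34110)*(1/60621) = -31515*1/60621 = -955/1837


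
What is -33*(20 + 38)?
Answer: -1914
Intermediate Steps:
-33*(20 + 38) = -33*58 = -1914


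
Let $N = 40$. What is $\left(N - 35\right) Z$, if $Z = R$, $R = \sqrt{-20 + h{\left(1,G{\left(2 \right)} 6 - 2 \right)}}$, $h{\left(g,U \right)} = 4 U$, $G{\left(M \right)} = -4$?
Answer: $10 i \sqrt{31} \approx 55.678 i$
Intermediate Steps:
$R = 2 i \sqrt{31}$ ($R = \sqrt{-20 + 4 \left(\left(-4\right) 6 - 2\right)} = \sqrt{-20 + 4 \left(-24 - 2\right)} = \sqrt{-20 + 4 \left(-26\right)} = \sqrt{-20 - 104} = \sqrt{-124} = 2 i \sqrt{31} \approx 11.136 i$)
$Z = 2 i \sqrt{31} \approx 11.136 i$
$\left(N - 35\right) Z = \left(40 - 35\right) 2 i \sqrt{31} = 5 \cdot 2 i \sqrt{31} = 10 i \sqrt{31}$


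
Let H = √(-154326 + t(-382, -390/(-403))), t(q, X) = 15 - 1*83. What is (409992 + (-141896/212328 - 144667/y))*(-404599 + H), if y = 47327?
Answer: -208363910594358953902/1256105907 + 514988693976898*I*√154394/1256105907 ≈ -1.6588e+11 + 1.611e+8*I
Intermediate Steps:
t(q, X) = -68 (t(q, X) = 15 - 83 = -68)
H = I*√154394 (H = √(-154326 - 68) = √(-154394) = I*√154394 ≈ 392.93*I)
(409992 + (-141896/212328 - 144667/y))*(-404599 + H) = (409992 + (-141896/212328 - 144667/47327))*(-404599 + I*√154394) = (409992 + (-141896*1/212328 - 144667*1/47327))*(-404599 + I*√154394) = (409992 + (-17737/26541 - 144667/47327))*(-404599 + I*√154394) = (409992 - 4679045846/1256105907)*(-404599 + I*√154394) = 514988693976898*(-404599 + I*√154394)/1256105907 = -208363910594358953902/1256105907 + 514988693976898*I*√154394/1256105907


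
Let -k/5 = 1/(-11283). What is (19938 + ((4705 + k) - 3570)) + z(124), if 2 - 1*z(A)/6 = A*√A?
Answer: 237902060/11283 - 1488*√31 ≈ 12800.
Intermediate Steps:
k = 5/11283 (k = -5/(-11283) = -5*(-1/11283) = 5/11283 ≈ 0.00044314)
z(A) = 12 - 6*A^(3/2) (z(A) = 12 - 6*A*√A = 12 - 6*A^(3/2))
(19938 + ((4705 + k) - 3570)) + z(124) = (19938 + ((4705 + 5/11283) - 3570)) + (12 - 1488*√31) = (19938 + (53086520/11283 - 3570)) + (12 - 1488*√31) = (19938 + 12806210/11283) + (12 - 1488*√31) = 237766664/11283 + (12 - 1488*√31) = 237902060/11283 - 1488*√31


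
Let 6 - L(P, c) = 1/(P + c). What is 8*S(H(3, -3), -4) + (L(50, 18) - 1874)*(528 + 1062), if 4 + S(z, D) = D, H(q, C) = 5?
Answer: -100987051/34 ≈ -2.9702e+6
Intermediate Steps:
L(P, c) = 6 - 1/(P + c)
S(z, D) = -4 + D
8*S(H(3, -3), -4) + (L(50, 18) - 1874)*(528 + 1062) = 8*(-4 - 4) + ((-1 + 6*50 + 6*18)/(50 + 18) - 1874)*(528 + 1062) = 8*(-8) + ((-1 + 300 + 108)/68 - 1874)*1590 = -64 + ((1/68)*407 - 1874)*1590 = -64 + (407/68 - 1874)*1590 = -64 - 127025/68*1590 = -64 - 100984875/34 = -100987051/34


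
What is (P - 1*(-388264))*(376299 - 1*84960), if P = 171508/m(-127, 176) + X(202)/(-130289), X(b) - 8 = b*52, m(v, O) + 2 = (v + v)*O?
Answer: 109810452810908243598/970783339 ≈ 1.1312e+11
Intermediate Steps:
m(v, O) = -2 + 2*O*v (m(v, O) = -2 + (v + v)*O = -2 + (2*v)*O = -2 + 2*O*v)
X(b) = 8 + 52*b (X(b) = 8 + b*52 = 8 + 52*b)
P = -11407777642/2912350017 (P = 171508/(-2 + 2*176*(-127)) + (8 + 52*202)/(-130289) = 171508/(-2 - 44704) + (8 + 10504)*(-1/130289) = 171508/(-44706) + 10512*(-1/130289) = 171508*(-1/44706) - 10512/130289 = -85754/22353 - 10512/130289 = -11407777642/2912350017 ≈ -3.9170)
(P - 1*(-388264))*(376299 - 1*84960) = (-11407777642/2912350017 - 1*(-388264))*(376299 - 1*84960) = (-11407777642/2912350017 + 388264)*(376299 - 84960) = (1130749259222846/2912350017)*291339 = 109810452810908243598/970783339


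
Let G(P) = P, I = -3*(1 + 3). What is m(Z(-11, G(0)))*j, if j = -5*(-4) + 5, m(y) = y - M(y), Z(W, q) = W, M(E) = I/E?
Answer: -3325/11 ≈ -302.27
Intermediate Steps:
I = -12 (I = -3*4 = -12)
M(E) = -12/E
m(y) = y + 12/y (m(y) = y - (-12)/y = y + 12/y)
j = 25 (j = 20 + 5 = 25)
m(Z(-11, G(0)))*j = (-11 + 12/(-11))*25 = (-11 + 12*(-1/11))*25 = (-11 - 12/11)*25 = -133/11*25 = -3325/11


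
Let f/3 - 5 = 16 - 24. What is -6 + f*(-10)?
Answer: 84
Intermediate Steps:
f = -9 (f = 15 + 3*(16 - 24) = 15 + 3*(-8) = 15 - 24 = -9)
-6 + f*(-10) = -6 - 9*(-10) = -6 + 90 = 84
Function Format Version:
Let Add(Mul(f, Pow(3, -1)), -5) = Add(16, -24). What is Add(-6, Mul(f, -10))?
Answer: 84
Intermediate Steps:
f = -9 (f = Add(15, Mul(3, Add(16, -24))) = Add(15, Mul(3, -8)) = Add(15, -24) = -9)
Add(-6, Mul(f, -10)) = Add(-6, Mul(-9, -10)) = Add(-6, 90) = 84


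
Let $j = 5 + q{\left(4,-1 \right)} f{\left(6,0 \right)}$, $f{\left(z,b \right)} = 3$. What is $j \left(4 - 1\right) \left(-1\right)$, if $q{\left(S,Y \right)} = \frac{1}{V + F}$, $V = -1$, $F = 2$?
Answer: $-24$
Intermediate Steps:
$q{\left(S,Y \right)} = 1$ ($q{\left(S,Y \right)} = \frac{1}{-1 + 2} = 1^{-1} = 1$)
$j = 8$ ($j = 5 + 1 \cdot 3 = 5 + 3 = 8$)
$j \left(4 - 1\right) \left(-1\right) = 8 \left(4 - 1\right) \left(-1\right) = 8 \cdot 3 \left(-1\right) = 8 \left(-3\right) = -24$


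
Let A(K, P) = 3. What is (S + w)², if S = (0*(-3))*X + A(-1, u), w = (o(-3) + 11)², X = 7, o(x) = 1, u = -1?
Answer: 21609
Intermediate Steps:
w = 144 (w = (1 + 11)² = 12² = 144)
S = 3 (S = (0*(-3))*7 + 3 = 0*7 + 3 = 0 + 3 = 3)
(S + w)² = (3 + 144)² = 147² = 21609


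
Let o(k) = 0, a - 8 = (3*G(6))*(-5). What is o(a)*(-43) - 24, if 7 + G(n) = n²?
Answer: -24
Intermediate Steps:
G(n) = -7 + n²
a = -427 (a = 8 + (3*(-7 + 6²))*(-5) = 8 + (3*(-7 + 36))*(-5) = 8 + (3*29)*(-5) = 8 + 87*(-5) = 8 - 435 = -427)
o(a)*(-43) - 24 = 0*(-43) - 24 = 0 - 24 = -24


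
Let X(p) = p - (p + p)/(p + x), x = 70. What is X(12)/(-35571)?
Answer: -160/486137 ≈ -0.00032913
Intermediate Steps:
X(p) = p - 2*p/(70 + p) (X(p) = p - (p + p)/(p + 70) = p - 2*p/(70 + p))
X(12)/(-35571) = (12*(68 + 12)/(70 + 12))/(-35571) = (12*80/82)*(-1/35571) = (12*(1/82)*80)*(-1/35571) = (480/41)*(-1/35571) = -160/486137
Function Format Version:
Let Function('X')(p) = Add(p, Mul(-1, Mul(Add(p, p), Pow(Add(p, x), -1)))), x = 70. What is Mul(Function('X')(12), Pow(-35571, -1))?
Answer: Rational(-160, 486137) ≈ -0.00032913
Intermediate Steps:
Function('X')(p) = Add(p, Mul(-2, p, Pow(Add(70, p), -1))) (Function('X')(p) = Add(p, Mul(-1, Mul(Add(p, p), Pow(Add(p, 70), -1)))) = Add(p, Mul(-1, Mul(Mul(2, p), Pow(Add(70, p), -1)))) = Add(p, Mul(-1, Mul(2, p, Pow(Add(70, p), -1)))) = Add(p, Mul(-2, p, Pow(Add(70, p), -1))))
Mul(Function('X')(12), Pow(-35571, -1)) = Mul(Mul(12, Pow(Add(70, 12), -1), Add(68, 12)), Pow(-35571, -1)) = Mul(Mul(12, Pow(82, -1), 80), Rational(-1, 35571)) = Mul(Mul(12, Rational(1, 82), 80), Rational(-1, 35571)) = Mul(Rational(480, 41), Rational(-1, 35571)) = Rational(-160, 486137)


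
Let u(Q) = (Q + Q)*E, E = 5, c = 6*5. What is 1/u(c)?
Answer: 1/300 ≈ 0.0033333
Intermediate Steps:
c = 30
u(Q) = 10*Q (u(Q) = (Q + Q)*5 = (2*Q)*5 = 10*Q)
1/u(c) = 1/(10*30) = 1/300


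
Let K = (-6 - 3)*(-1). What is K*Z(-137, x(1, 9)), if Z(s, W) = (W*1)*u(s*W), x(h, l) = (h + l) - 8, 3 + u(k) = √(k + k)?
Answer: -54 + 36*I*√137 ≈ -54.0 + 421.37*I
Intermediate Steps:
K = 9 (K = -9*(-1) = 9)
u(k) = -3 + √2*√k (u(k) = -3 + √(k + k) = -3 + √(2*k) = -3 + √2*√k)
x(h, l) = -8 + h + l
Z(s, W) = W*(-3 + √2*√(W*s)) (Z(s, W) = (W*1)*(-3 + √2*√(s*W)) = W*(-3 + √2*√(W*s)))
K*Z(-137, x(1, 9)) = 9*((-8 + 1 + 9)*(-3 + √2*√((-8 + 1 + 9)*(-137)))) = 9*(2*(-3 + √2*√(2*(-137)))) = 9*(2*(-3 + √2*√(-274))) = 9*(2*(-3 + √2*(I*√274))) = 9*(2*(-3 + 2*I*√137)) = 9*(-6 + 4*I*√137) = -54 + 36*I*√137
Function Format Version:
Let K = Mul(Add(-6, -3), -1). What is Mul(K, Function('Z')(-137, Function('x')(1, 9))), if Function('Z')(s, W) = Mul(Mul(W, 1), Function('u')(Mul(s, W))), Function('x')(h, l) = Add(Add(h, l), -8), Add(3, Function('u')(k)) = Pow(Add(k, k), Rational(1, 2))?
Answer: Add(-54, Mul(36, I, Pow(137, Rational(1, 2)))) ≈ Add(-54.000, Mul(421.37, I))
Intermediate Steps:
K = 9 (K = Mul(-9, -1) = 9)
Function('u')(k) = Add(-3, Mul(Pow(2, Rational(1, 2)), Pow(k, Rational(1, 2)))) (Function('u')(k) = Add(-3, Pow(Add(k, k), Rational(1, 2))) = Add(-3, Pow(Mul(2, k), Rational(1, 2))) = Add(-3, Mul(Pow(2, Rational(1, 2)), Pow(k, Rational(1, 2)))))
Function('x')(h, l) = Add(-8, h, l)
Function('Z')(s, W) = Mul(W, Add(-3, Mul(Pow(2, Rational(1, 2)), Pow(Mul(W, s), Rational(1, 2))))) (Function('Z')(s, W) = Mul(Mul(W, 1), Add(-3, Mul(Pow(2, Rational(1, 2)), Pow(Mul(s, W), Rational(1, 2))))) = Mul(W, Add(-3, Mul(Pow(2, Rational(1, 2)), Pow(Mul(W, s), Rational(1, 2))))))
Mul(K, Function('Z')(-137, Function('x')(1, 9))) = Mul(9, Mul(Add(-8, 1, 9), Add(-3, Mul(Pow(2, Rational(1, 2)), Pow(Mul(Add(-8, 1, 9), -137), Rational(1, 2)))))) = Mul(9, Mul(2, Add(-3, Mul(Pow(2, Rational(1, 2)), Pow(Mul(2, -137), Rational(1, 2)))))) = Mul(9, Mul(2, Add(-3, Mul(Pow(2, Rational(1, 2)), Pow(-274, Rational(1, 2)))))) = Mul(9, Mul(2, Add(-3, Mul(Pow(2, Rational(1, 2)), Mul(I, Pow(274, Rational(1, 2))))))) = Mul(9, Mul(2, Add(-3, Mul(2, I, Pow(137, Rational(1, 2)))))) = Mul(9, Add(-6, Mul(4, I, Pow(137, Rational(1, 2))))) = Add(-54, Mul(36, I, Pow(137, Rational(1, 2))))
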